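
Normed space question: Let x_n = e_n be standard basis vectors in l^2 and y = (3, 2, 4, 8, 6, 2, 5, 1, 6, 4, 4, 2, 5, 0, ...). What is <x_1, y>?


x_1 = e_1 is the standard basis vector with 1 in position 1.
<x_1, y> = y_1 = 3
As n -> infinity, <x_n, y> -> 0, confirming weak convergence of (x_n) to 0.

3


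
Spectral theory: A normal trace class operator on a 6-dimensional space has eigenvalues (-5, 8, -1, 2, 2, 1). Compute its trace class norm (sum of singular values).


For a normal operator, singular values equal |eigenvalues|.
Trace norm = sum |lambda_i| = 5 + 8 + 1 + 2 + 2 + 1
= 19

19


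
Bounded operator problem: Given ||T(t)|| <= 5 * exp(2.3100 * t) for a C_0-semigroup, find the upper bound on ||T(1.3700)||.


||T(1.3700)|| <= 5 * exp(2.3100 * 1.3700)
= 5 * exp(3.1647)
= 5 * 23.6816
= 118.4082

118.4082


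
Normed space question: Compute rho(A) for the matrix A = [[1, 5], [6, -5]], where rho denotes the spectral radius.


For a 2x2 matrix, eigenvalues satisfy lambda^2 - (trace)*lambda + det = 0
trace = 1 + -5 = -4
det = 1*-5 - 5*6 = -35
discriminant = (-4)^2 - 4*(-35) = 156
spectral radius = max |eigenvalue| = 8.2450

8.2450


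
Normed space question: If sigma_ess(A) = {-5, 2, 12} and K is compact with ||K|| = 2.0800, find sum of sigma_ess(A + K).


By Weyl's theorem, the essential spectrum is invariant under compact perturbations.
sigma_ess(A + K) = sigma_ess(A) = {-5, 2, 12}
Sum = -5 + 2 + 12 = 9

9


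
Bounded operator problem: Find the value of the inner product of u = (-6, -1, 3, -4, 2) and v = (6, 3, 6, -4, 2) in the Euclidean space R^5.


Computing the standard inner product <u, v> = sum u_i * v_i
= -6*6 + -1*3 + 3*6 + -4*-4 + 2*2
= -36 + -3 + 18 + 16 + 4
= -1

-1


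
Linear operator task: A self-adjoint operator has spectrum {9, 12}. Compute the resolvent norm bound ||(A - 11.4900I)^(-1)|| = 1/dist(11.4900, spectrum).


dist(11.4900, {9, 12}) = min(|11.4900 - 9|, |11.4900 - 12|)
= min(2.4900, 0.5100) = 0.5100
Resolvent bound = 1/0.5100 = 1.9608

1.9608


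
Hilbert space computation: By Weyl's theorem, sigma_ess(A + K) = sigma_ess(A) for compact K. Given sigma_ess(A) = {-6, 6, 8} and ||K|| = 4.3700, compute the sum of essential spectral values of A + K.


By Weyl's theorem, the essential spectrum is invariant under compact perturbations.
sigma_ess(A + K) = sigma_ess(A) = {-6, 6, 8}
Sum = -6 + 6 + 8 = 8

8


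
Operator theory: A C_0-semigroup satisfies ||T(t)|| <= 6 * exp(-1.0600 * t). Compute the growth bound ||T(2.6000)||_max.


||T(2.6000)|| <= 6 * exp(-1.0600 * 2.6000)
= 6 * exp(-2.7560)
= 6 * 0.0635
= 0.3813

0.3813


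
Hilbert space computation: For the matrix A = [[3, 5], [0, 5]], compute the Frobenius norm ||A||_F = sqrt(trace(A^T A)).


||A||_F^2 = sum a_ij^2
= 3^2 + 5^2 + 0^2 + 5^2
= 9 + 25 + 0 + 25 = 59
||A||_F = sqrt(59) = 7.6811

7.6811


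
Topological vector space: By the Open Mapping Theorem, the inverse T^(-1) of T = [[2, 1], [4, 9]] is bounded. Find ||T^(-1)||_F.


det(T) = 2*9 - 1*4 = 14
T^(-1) = (1/14) * [[9, -1], [-4, 2]] = [[0.6429, -0.0714], [-0.2857, 0.1429]]
||T^(-1)||_F^2 = 0.6429^2 + (-0.0714)^2 + (-0.2857)^2 + 0.1429^2 = 0.5204
||T^(-1)||_F = sqrt(0.5204) = 0.7214

0.7214


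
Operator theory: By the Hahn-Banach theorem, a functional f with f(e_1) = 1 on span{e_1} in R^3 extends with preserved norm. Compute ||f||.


The norm of f is given by ||f|| = sup_{||x||=1} |f(x)|.
On span{e_1}, ||e_1|| = 1, so ||f|| = |f(e_1)| / ||e_1||
= |1| / 1 = 1.0000

1.0000


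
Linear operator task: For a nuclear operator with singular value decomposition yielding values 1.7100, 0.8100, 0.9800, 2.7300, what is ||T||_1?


The nuclear norm is the sum of all singular values.
||T||_1 = 1.7100 + 0.8100 + 0.9800 + 2.7300
= 6.2300

6.2300


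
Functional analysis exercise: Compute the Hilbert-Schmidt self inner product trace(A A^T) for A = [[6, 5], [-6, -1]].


trace(A * A^T) = sum of squares of all entries
= 6^2 + 5^2 + (-6)^2 + (-1)^2
= 36 + 25 + 36 + 1
= 98

98


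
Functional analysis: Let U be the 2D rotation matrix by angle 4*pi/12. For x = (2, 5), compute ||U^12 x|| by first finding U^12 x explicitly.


U is a rotation by theta = 4*pi/12
U^12 = rotation by 12*theta = 48*pi/12 = 0*pi/12 (mod 2*pi)
cos(0*pi/12) = 1.0000, sin(0*pi/12) = 0.0000
U^12 x = (1.0000 * 2 - 0.0000 * 5, 0.0000 * 2 + 1.0000 * 5)
= (2.0000, 5.0000)
||U^12 x|| = sqrt(2.0000^2 + 5.0000^2) = sqrt(29.0000) = 5.3852

5.3852


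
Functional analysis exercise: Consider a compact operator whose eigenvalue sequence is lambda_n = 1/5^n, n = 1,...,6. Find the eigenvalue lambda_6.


The eigenvalue formula gives lambda_6 = 1/5^6
= 1/15625
= 6.4000e-05

6.4000e-05


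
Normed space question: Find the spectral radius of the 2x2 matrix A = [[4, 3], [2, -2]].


For a 2x2 matrix, eigenvalues satisfy lambda^2 - (trace)*lambda + det = 0
trace = 4 + -2 = 2
det = 4*-2 - 3*2 = -14
discriminant = 2^2 - 4*(-14) = 60
spectral radius = max |eigenvalue| = 4.8730

4.8730


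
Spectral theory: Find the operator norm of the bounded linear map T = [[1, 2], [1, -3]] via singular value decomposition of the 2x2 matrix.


A^T A = [[2, -1], [-1, 13]]
trace(A^T A) = 15, det(A^T A) = 25
discriminant = 15^2 - 4*25 = 125
Largest eigenvalue of A^T A = (trace + sqrt(disc))/2 = 13.0902
||T|| = sqrt(13.0902) = 3.6180

3.6180


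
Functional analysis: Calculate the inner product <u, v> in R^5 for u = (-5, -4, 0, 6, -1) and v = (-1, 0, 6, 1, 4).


Computing the standard inner product <u, v> = sum u_i * v_i
= -5*-1 + -4*0 + 0*6 + 6*1 + -1*4
= 5 + 0 + 0 + 6 + -4
= 7

7


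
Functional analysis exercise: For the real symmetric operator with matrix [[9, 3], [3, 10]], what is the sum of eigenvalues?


For a self-adjoint (symmetric) matrix, the eigenvalues are real.
The sum of eigenvalues equals the trace of the matrix.
trace = 9 + 10 = 19

19


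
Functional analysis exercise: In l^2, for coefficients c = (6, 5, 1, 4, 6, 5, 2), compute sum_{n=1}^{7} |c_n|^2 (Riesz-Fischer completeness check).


sum |c_n|^2 = 6^2 + 5^2 + 1^2 + 4^2 + 6^2 + 5^2 + 2^2
= 36 + 25 + 1 + 16 + 36 + 25 + 4
= 143

143


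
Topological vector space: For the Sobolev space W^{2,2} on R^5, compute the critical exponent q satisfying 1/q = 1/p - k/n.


Using the Sobolev embedding formula: 1/q = 1/p - k/n
1/q = 1/2 - 2/5 = 1/10
q = 1/(1/10) = 10

10.0000


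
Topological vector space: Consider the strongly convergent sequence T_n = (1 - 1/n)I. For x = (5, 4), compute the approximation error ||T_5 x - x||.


T_5 x - x = (1 - 1/5)x - x = -x/5
||x|| = sqrt(41) = 6.4031
||T_5 x - x|| = ||x||/5 = 6.4031/5 = 1.2806

1.2806


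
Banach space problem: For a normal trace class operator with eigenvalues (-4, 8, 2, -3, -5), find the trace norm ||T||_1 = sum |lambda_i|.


For a normal operator, singular values equal |eigenvalues|.
Trace norm = sum |lambda_i| = 4 + 8 + 2 + 3 + 5
= 22

22


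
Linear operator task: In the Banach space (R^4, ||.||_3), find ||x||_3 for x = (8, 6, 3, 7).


The l^3 norm = (sum |x_i|^3)^(1/3)
Sum of 3th powers = 512 + 216 + 27 + 343 = 1098
||x||_3 = (1098)^(1/3) = 10.3165

10.3165


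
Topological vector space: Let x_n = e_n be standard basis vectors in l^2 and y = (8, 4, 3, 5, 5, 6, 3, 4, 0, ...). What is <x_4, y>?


x_4 = e_4 is the standard basis vector with 1 in position 4.
<x_4, y> = y_4 = 5
As n -> infinity, <x_n, y> -> 0, confirming weak convergence of (x_n) to 0.

5


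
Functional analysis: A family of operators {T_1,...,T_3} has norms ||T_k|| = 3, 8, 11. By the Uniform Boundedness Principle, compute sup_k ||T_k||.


By the Uniform Boundedness Principle, the supremum of norms is finite.
sup_k ||T_k|| = max(3, 8, 11) = 11

11


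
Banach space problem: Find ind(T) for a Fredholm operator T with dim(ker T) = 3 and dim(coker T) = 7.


The Fredholm index is defined as ind(T) = dim(ker T) - dim(coker T)
= 3 - 7
= -4

-4


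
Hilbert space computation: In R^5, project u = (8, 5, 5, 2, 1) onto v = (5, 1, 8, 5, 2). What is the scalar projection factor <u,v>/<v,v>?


Computing <u,v> = 8*5 + 5*1 + 5*8 + 2*5 + 1*2 = 97
Computing <v,v> = 5^2 + 1^2 + 8^2 + 5^2 + 2^2 = 119
Projection coefficient = 97/119 = 0.8151

0.8151


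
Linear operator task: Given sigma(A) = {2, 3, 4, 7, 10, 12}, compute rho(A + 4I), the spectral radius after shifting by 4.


Spectrum of A + 4I = {6, 7, 8, 11, 14, 16}
Spectral radius = max |lambda| over the shifted spectrum
= max(6, 7, 8, 11, 14, 16) = 16

16


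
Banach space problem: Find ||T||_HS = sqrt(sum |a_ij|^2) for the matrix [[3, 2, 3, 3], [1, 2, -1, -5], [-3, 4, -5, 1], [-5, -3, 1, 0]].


The Hilbert-Schmidt norm is sqrt(sum of squares of all entries).
Sum of squares = 3^2 + 2^2 + 3^2 + 3^2 + 1^2 + 2^2 + (-1)^2 + (-5)^2 + (-3)^2 + 4^2 + (-5)^2 + 1^2 + (-5)^2 + (-3)^2 + 1^2 + 0^2
= 9 + 4 + 9 + 9 + 1 + 4 + 1 + 25 + 9 + 16 + 25 + 1 + 25 + 9 + 1 + 0 = 148
||T||_HS = sqrt(148) = 12.1655

12.1655


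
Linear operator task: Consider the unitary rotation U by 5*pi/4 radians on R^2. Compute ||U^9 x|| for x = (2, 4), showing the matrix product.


U is a rotation by theta = 5*pi/4
U^9 = rotation by 9*theta = 45*pi/4 = 5*pi/4 (mod 2*pi)
cos(5*pi/4) = -0.7071, sin(5*pi/4) = -0.7071
U^9 x = (-0.7071 * 2 - -0.7071 * 4, -0.7071 * 2 + -0.7071 * 4)
= (1.4142, -4.2426)
||U^9 x|| = sqrt(1.4142^2 + (-4.2426)^2) = sqrt(20.0000) = 4.4721

4.4721


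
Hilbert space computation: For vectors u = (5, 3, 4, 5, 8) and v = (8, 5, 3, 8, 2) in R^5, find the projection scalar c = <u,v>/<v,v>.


Computing <u,v> = 5*8 + 3*5 + 4*3 + 5*8 + 8*2 = 123
Computing <v,v> = 8^2 + 5^2 + 3^2 + 8^2 + 2^2 = 166
Projection coefficient = 123/166 = 0.7410

0.7410


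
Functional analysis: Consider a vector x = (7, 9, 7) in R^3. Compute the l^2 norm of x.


The l^2 norm = (sum |x_i|^2)^(1/2)
Sum of 2th powers = 49 + 81 + 49 = 179
||x||_2 = (179)^(1/2) = 13.3791

13.3791


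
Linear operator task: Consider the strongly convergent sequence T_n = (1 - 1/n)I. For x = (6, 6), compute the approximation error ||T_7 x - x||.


T_7 x - x = (1 - 1/7)x - x = -x/7
||x|| = sqrt(72) = 8.4853
||T_7 x - x|| = ||x||/7 = 8.4853/7 = 1.2122

1.2122


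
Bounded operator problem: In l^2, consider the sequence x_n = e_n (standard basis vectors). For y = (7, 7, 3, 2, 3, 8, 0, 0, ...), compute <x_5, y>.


x_5 = e_5 is the standard basis vector with 1 in position 5.
<x_5, y> = y_5 = 3
As n -> infinity, <x_n, y> -> 0, confirming weak convergence of (x_n) to 0.

3


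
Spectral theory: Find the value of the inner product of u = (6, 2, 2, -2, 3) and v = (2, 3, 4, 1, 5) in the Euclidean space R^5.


Computing the standard inner product <u, v> = sum u_i * v_i
= 6*2 + 2*3 + 2*4 + -2*1 + 3*5
= 12 + 6 + 8 + -2 + 15
= 39

39


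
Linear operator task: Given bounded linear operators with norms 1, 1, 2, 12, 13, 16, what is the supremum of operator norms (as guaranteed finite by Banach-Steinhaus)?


By the Uniform Boundedness Principle, the supremum of norms is finite.
sup_k ||T_k|| = max(1, 1, 2, 12, 13, 16) = 16

16


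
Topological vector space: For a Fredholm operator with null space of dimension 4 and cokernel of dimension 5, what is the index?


The Fredholm index is defined as ind(T) = dim(ker T) - dim(coker T)
= 4 - 5
= -1

-1


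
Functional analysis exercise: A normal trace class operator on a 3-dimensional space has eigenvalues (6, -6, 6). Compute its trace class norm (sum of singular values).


For a normal operator, singular values equal |eigenvalues|.
Trace norm = sum |lambda_i| = 6 + 6 + 6
= 18

18


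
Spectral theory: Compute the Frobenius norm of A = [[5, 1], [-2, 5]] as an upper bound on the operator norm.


||A||_F^2 = sum a_ij^2
= 5^2 + 1^2 + (-2)^2 + 5^2
= 25 + 1 + 4 + 25 = 55
||A||_F = sqrt(55) = 7.4162

7.4162


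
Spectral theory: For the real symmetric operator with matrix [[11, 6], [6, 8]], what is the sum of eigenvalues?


For a self-adjoint (symmetric) matrix, the eigenvalues are real.
The sum of eigenvalues equals the trace of the matrix.
trace = 11 + 8 = 19

19


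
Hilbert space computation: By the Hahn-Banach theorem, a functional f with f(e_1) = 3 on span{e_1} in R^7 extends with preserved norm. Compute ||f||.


The norm of f is given by ||f|| = sup_{||x||=1} |f(x)|.
On span{e_1}, ||e_1|| = 1, so ||f|| = |f(e_1)| / ||e_1||
= |3| / 1 = 3.0000

3.0000


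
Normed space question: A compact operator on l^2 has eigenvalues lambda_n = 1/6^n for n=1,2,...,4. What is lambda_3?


The eigenvalue formula gives lambda_3 = 1/6^3
= 1/216
= 0.0046

0.0046


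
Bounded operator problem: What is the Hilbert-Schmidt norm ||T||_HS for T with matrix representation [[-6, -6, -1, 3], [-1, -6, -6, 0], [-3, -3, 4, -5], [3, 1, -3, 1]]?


The Hilbert-Schmidt norm is sqrt(sum of squares of all entries).
Sum of squares = (-6)^2 + (-6)^2 + (-1)^2 + 3^2 + (-1)^2 + (-6)^2 + (-6)^2 + 0^2 + (-3)^2 + (-3)^2 + 4^2 + (-5)^2 + 3^2 + 1^2 + (-3)^2 + 1^2
= 36 + 36 + 1 + 9 + 1 + 36 + 36 + 0 + 9 + 9 + 16 + 25 + 9 + 1 + 9 + 1 = 234
||T||_HS = sqrt(234) = 15.2971

15.2971


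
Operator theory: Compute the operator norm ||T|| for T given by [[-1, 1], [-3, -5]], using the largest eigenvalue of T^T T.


A^T A = [[10, 14], [14, 26]]
trace(A^T A) = 36, det(A^T A) = 64
discriminant = 36^2 - 4*64 = 1040
Largest eigenvalue of A^T A = (trace + sqrt(disc))/2 = 34.1245
||T|| = sqrt(34.1245) = 5.8416

5.8416


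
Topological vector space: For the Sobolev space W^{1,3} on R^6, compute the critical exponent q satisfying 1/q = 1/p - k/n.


Using the Sobolev embedding formula: 1/q = 1/p - k/n
1/q = 1/3 - 1/6 = 1/6
q = 1/(1/6) = 6

6.0000


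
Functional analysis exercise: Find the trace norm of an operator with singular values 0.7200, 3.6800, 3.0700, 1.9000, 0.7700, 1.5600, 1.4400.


The nuclear norm is the sum of all singular values.
||T||_1 = 0.7200 + 3.6800 + 3.0700 + 1.9000 + 0.7700 + 1.5600 + 1.4400
= 13.1400

13.1400


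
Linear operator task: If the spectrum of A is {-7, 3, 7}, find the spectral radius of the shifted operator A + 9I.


Spectrum of A + 9I = {2, 12, 16}
Spectral radius = max |lambda| over the shifted spectrum
= max(2, 12, 16) = 16

16


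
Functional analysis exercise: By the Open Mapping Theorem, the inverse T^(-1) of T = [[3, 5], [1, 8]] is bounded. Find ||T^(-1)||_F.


det(T) = 3*8 - 5*1 = 19
T^(-1) = (1/19) * [[8, -5], [-1, 3]] = [[0.4211, -0.2632], [-0.0526, 0.1579]]
||T^(-1)||_F^2 = 0.4211^2 + (-0.2632)^2 + (-0.0526)^2 + 0.1579^2 = 0.2742
||T^(-1)||_F = sqrt(0.2742) = 0.5237

0.5237


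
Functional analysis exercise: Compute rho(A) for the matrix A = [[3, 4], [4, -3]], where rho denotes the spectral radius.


For a 2x2 matrix, eigenvalues satisfy lambda^2 - (trace)*lambda + det = 0
trace = 3 + -3 = 0
det = 3*-3 - 4*4 = -25
discriminant = 0^2 - 4*(-25) = 100
spectral radius = max |eigenvalue| = 5.0000

5.0000


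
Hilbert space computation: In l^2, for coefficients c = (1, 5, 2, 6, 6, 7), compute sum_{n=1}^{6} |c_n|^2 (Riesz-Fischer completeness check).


sum |c_n|^2 = 1^2 + 5^2 + 2^2 + 6^2 + 6^2 + 7^2
= 1 + 25 + 4 + 36 + 36 + 49
= 151

151


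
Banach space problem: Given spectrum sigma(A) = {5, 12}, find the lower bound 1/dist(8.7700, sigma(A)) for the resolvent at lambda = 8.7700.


dist(8.7700, {5, 12}) = min(|8.7700 - 5|, |8.7700 - 12|)
= min(3.7700, 3.2300) = 3.2300
Resolvent bound = 1/3.2300 = 0.3096

0.3096


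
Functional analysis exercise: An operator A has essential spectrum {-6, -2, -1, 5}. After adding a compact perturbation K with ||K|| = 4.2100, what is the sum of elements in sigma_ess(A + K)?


By Weyl's theorem, the essential spectrum is invariant under compact perturbations.
sigma_ess(A + K) = sigma_ess(A) = {-6, -2, -1, 5}
Sum = -6 + -2 + -1 + 5 = -4

-4


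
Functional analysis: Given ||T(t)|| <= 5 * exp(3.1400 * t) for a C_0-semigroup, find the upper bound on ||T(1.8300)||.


||T(1.8300)|| <= 5 * exp(3.1400 * 1.8300)
= 5 * exp(5.7462)
= 5 * 312.9990
= 1564.9950

1564.9950


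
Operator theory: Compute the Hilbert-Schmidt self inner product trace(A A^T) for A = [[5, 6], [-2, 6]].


trace(A * A^T) = sum of squares of all entries
= 5^2 + 6^2 + (-2)^2 + 6^2
= 25 + 36 + 4 + 36
= 101

101


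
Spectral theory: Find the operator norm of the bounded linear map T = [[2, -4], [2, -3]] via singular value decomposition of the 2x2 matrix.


A^T A = [[8, -14], [-14, 25]]
trace(A^T A) = 33, det(A^T A) = 4
discriminant = 33^2 - 4*4 = 1073
Largest eigenvalue of A^T A = (trace + sqrt(disc))/2 = 32.8783
||T|| = sqrt(32.8783) = 5.7340

5.7340


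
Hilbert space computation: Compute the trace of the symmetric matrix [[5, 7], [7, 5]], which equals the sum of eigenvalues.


For a self-adjoint (symmetric) matrix, the eigenvalues are real.
The sum of eigenvalues equals the trace of the matrix.
trace = 5 + 5 = 10

10


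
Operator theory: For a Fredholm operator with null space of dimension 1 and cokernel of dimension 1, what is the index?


The Fredholm index is defined as ind(T) = dim(ker T) - dim(coker T)
= 1 - 1
= 0

0


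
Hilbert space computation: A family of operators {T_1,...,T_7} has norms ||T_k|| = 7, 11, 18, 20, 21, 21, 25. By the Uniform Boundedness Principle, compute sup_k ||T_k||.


By the Uniform Boundedness Principle, the supremum of norms is finite.
sup_k ||T_k|| = max(7, 11, 18, 20, 21, 21, 25) = 25

25


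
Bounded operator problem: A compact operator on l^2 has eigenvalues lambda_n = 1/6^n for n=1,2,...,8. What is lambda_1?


The eigenvalue formula gives lambda_1 = 1/6^1
= 1/6
= 0.1667

0.1667


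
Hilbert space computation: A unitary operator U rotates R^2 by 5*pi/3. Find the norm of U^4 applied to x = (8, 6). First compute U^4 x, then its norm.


U is a rotation by theta = 5*pi/3
U^4 = rotation by 4*theta = 20*pi/3 = 2*pi/3 (mod 2*pi)
cos(2*pi/3) = -0.5000, sin(2*pi/3) = 0.8660
U^4 x = (-0.5000 * 8 - 0.8660 * 6, 0.8660 * 8 + -0.5000 * 6)
= (-9.1962, 3.9282)
||U^4 x|| = sqrt((-9.1962)^2 + 3.9282^2) = sqrt(100.0000) = 10.0000

10.0000


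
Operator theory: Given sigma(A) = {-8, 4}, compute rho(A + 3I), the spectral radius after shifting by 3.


Spectrum of A + 3I = {-5, 7}
Spectral radius = max |lambda| over the shifted spectrum
= max(5, 7) = 7

7


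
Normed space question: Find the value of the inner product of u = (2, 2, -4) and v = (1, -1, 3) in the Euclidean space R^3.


Computing the standard inner product <u, v> = sum u_i * v_i
= 2*1 + 2*-1 + -4*3
= 2 + -2 + -12
= -12

-12


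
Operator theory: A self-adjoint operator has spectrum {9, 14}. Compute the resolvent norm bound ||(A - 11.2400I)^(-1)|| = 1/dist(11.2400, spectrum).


dist(11.2400, {9, 14}) = min(|11.2400 - 9|, |11.2400 - 14|)
= min(2.2400, 2.7600) = 2.2400
Resolvent bound = 1/2.2400 = 0.4464

0.4464


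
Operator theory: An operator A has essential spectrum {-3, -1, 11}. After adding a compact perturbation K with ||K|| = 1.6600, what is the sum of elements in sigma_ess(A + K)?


By Weyl's theorem, the essential spectrum is invariant under compact perturbations.
sigma_ess(A + K) = sigma_ess(A) = {-3, -1, 11}
Sum = -3 + -1 + 11 = 7

7


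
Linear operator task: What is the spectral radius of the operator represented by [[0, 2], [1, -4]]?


For a 2x2 matrix, eigenvalues satisfy lambda^2 - (trace)*lambda + det = 0
trace = 0 + -4 = -4
det = 0*-4 - 2*1 = -2
discriminant = (-4)^2 - 4*(-2) = 24
spectral radius = max |eigenvalue| = 4.4495

4.4495


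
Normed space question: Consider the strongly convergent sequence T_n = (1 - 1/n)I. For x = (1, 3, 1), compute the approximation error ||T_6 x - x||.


T_6 x - x = (1 - 1/6)x - x = -x/6
||x|| = sqrt(11) = 3.3166
||T_6 x - x|| = ||x||/6 = 3.3166/6 = 0.5528

0.5528


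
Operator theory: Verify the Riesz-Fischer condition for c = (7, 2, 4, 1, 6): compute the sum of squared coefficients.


sum |c_n|^2 = 7^2 + 2^2 + 4^2 + 1^2 + 6^2
= 49 + 4 + 16 + 1 + 36
= 106

106


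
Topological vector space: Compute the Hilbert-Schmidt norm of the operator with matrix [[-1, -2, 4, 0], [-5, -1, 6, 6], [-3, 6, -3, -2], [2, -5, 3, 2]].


The Hilbert-Schmidt norm is sqrt(sum of squares of all entries).
Sum of squares = (-1)^2 + (-2)^2 + 4^2 + 0^2 + (-5)^2 + (-1)^2 + 6^2 + 6^2 + (-3)^2 + 6^2 + (-3)^2 + (-2)^2 + 2^2 + (-5)^2 + 3^2 + 2^2
= 1 + 4 + 16 + 0 + 25 + 1 + 36 + 36 + 9 + 36 + 9 + 4 + 4 + 25 + 9 + 4 = 219
||T||_HS = sqrt(219) = 14.7986

14.7986


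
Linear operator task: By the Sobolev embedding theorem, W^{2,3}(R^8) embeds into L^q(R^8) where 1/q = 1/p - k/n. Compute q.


Using the Sobolev embedding formula: 1/q = 1/p - k/n
1/q = 1/3 - 2/8 = 1/12
q = 1/(1/12) = 12

12.0000


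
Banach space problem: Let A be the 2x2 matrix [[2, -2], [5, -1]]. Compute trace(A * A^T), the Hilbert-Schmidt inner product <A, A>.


trace(A * A^T) = sum of squares of all entries
= 2^2 + (-2)^2 + 5^2 + (-1)^2
= 4 + 4 + 25 + 1
= 34

34


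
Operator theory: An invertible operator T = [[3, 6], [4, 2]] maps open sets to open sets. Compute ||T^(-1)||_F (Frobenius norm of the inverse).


det(T) = 3*2 - 6*4 = -18
T^(-1) = (1/-18) * [[2, -6], [-4, 3]] = [[-0.1111, 0.3333], [0.2222, -0.1667]]
||T^(-1)||_F^2 = (-0.1111)^2 + 0.3333^2 + 0.2222^2 + (-0.1667)^2 = 0.2006
||T^(-1)||_F = sqrt(0.2006) = 0.4479

0.4479


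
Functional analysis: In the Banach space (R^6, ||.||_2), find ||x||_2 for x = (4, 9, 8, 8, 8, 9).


The l^2 norm = (sum |x_i|^2)^(1/2)
Sum of 2th powers = 16 + 81 + 64 + 64 + 64 + 81 = 370
||x||_2 = (370)^(1/2) = 19.2354

19.2354


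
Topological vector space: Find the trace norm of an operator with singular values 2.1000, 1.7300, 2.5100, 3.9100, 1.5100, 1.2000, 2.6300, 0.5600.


The nuclear norm is the sum of all singular values.
||T||_1 = 2.1000 + 1.7300 + 2.5100 + 3.9100 + 1.5100 + 1.2000 + 2.6300 + 0.5600
= 16.1500

16.1500


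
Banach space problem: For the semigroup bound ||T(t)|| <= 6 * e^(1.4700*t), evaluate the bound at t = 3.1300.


||T(3.1300)|| <= 6 * exp(1.4700 * 3.1300)
= 6 * exp(4.6011)
= 6 * 99.5938
= 597.5629

597.5629


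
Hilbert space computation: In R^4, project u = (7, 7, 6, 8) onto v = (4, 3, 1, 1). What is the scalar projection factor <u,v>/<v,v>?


Computing <u,v> = 7*4 + 7*3 + 6*1 + 8*1 = 63
Computing <v,v> = 4^2 + 3^2 + 1^2 + 1^2 = 27
Projection coefficient = 63/27 = 2.3333

2.3333


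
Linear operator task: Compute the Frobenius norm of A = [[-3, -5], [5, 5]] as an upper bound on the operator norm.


||A||_F^2 = sum a_ij^2
= (-3)^2 + (-5)^2 + 5^2 + 5^2
= 9 + 25 + 25 + 25 = 84
||A||_F = sqrt(84) = 9.1652

9.1652


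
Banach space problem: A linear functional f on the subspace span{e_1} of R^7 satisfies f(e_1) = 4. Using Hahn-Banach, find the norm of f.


The norm of f is given by ||f|| = sup_{||x||=1} |f(x)|.
On span{e_1}, ||e_1|| = 1, so ||f|| = |f(e_1)| / ||e_1||
= |4| / 1 = 4.0000

4.0000


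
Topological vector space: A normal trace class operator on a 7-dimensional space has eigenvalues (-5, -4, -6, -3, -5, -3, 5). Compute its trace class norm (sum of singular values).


For a normal operator, singular values equal |eigenvalues|.
Trace norm = sum |lambda_i| = 5 + 4 + 6 + 3 + 5 + 3 + 5
= 31

31


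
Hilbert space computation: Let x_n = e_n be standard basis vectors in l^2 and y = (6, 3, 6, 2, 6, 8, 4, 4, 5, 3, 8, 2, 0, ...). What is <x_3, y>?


x_3 = e_3 is the standard basis vector with 1 in position 3.
<x_3, y> = y_3 = 6
As n -> infinity, <x_n, y> -> 0, confirming weak convergence of (x_n) to 0.

6


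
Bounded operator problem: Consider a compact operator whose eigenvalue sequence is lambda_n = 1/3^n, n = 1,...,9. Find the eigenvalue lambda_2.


The eigenvalue formula gives lambda_2 = 1/3^2
= 1/9
= 0.1111

0.1111


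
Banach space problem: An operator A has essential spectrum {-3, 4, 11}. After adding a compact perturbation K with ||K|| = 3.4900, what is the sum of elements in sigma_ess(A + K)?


By Weyl's theorem, the essential spectrum is invariant under compact perturbations.
sigma_ess(A + K) = sigma_ess(A) = {-3, 4, 11}
Sum = -3 + 4 + 11 = 12

12


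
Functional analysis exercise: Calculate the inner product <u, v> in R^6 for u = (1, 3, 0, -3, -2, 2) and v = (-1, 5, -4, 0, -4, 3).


Computing the standard inner product <u, v> = sum u_i * v_i
= 1*-1 + 3*5 + 0*-4 + -3*0 + -2*-4 + 2*3
= -1 + 15 + 0 + 0 + 8 + 6
= 28

28


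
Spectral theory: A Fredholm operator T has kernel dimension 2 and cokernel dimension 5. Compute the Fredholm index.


The Fredholm index is defined as ind(T) = dim(ker T) - dim(coker T)
= 2 - 5
= -3

-3


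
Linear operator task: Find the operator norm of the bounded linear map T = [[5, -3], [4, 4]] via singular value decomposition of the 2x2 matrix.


A^T A = [[41, 1], [1, 25]]
trace(A^T A) = 66, det(A^T A) = 1024
discriminant = 66^2 - 4*1024 = 260
Largest eigenvalue of A^T A = (trace + sqrt(disc))/2 = 41.0623
||T|| = sqrt(41.0623) = 6.4080

6.4080


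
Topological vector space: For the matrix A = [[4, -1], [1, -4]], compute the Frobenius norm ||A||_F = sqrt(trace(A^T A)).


||A||_F^2 = sum a_ij^2
= 4^2 + (-1)^2 + 1^2 + (-4)^2
= 16 + 1 + 1 + 16 = 34
||A||_F = sqrt(34) = 5.8310

5.8310


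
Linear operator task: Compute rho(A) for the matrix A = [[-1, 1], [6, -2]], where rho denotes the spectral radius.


For a 2x2 matrix, eigenvalues satisfy lambda^2 - (trace)*lambda + det = 0
trace = -1 + -2 = -3
det = -1*-2 - 1*6 = -4
discriminant = (-3)^2 - 4*(-4) = 25
spectral radius = max |eigenvalue| = 4.0000

4.0000


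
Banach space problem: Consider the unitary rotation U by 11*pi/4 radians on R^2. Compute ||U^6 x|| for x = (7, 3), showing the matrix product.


U is a rotation by theta = 11*pi/4
U^6 = rotation by 6*theta = 66*pi/4 = 2*pi/4 (mod 2*pi)
cos(2*pi/4) = 0.0000, sin(2*pi/4) = 1.0000
U^6 x = (0.0000 * 7 - 1.0000 * 3, 1.0000 * 7 + 0.0000 * 3)
= (-3.0000, 7.0000)
||U^6 x|| = sqrt((-3.0000)^2 + 7.0000^2) = sqrt(58.0000) = 7.6158

7.6158


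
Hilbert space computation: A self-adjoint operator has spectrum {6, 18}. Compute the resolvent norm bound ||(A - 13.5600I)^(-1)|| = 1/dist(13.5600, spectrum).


dist(13.5600, {6, 18}) = min(|13.5600 - 6|, |13.5600 - 18|)
= min(7.5600, 4.4400) = 4.4400
Resolvent bound = 1/4.4400 = 0.2252

0.2252


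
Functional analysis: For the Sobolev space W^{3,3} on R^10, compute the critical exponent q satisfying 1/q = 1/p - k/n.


Using the Sobolev embedding formula: 1/q = 1/p - k/n
1/q = 1/3 - 3/10 = 1/30
q = 1/(1/30) = 30

30.0000


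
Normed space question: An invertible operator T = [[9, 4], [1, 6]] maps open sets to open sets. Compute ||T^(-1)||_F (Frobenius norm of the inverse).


det(T) = 9*6 - 4*1 = 50
T^(-1) = (1/50) * [[6, -4], [-1, 9]] = [[0.1200, -0.0800], [-0.0200, 0.1800]]
||T^(-1)||_F^2 = 0.1200^2 + (-0.0800)^2 + (-0.0200)^2 + 0.1800^2 = 0.0536
||T^(-1)||_F = sqrt(0.0536) = 0.2315

0.2315


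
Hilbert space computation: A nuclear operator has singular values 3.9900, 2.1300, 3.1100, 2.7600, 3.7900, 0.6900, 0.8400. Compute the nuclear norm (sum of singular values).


The nuclear norm is the sum of all singular values.
||T||_1 = 3.9900 + 2.1300 + 3.1100 + 2.7600 + 3.7900 + 0.6900 + 0.8400
= 17.3100

17.3100


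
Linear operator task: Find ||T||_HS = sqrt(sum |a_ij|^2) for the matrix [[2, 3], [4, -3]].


The Hilbert-Schmidt norm is sqrt(sum of squares of all entries).
Sum of squares = 2^2 + 3^2 + 4^2 + (-3)^2
= 4 + 9 + 16 + 9 = 38
||T||_HS = sqrt(38) = 6.1644

6.1644


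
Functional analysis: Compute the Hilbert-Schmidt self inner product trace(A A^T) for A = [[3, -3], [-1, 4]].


trace(A * A^T) = sum of squares of all entries
= 3^2 + (-3)^2 + (-1)^2 + 4^2
= 9 + 9 + 1 + 16
= 35

35


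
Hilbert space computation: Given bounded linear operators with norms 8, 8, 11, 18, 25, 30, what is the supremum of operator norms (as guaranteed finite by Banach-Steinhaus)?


By the Uniform Boundedness Principle, the supremum of norms is finite.
sup_k ||T_k|| = max(8, 8, 11, 18, 25, 30) = 30

30


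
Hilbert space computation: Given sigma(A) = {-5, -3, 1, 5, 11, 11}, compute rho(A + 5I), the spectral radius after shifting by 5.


Spectrum of A + 5I = {0, 2, 6, 10, 16, 16}
Spectral radius = max |lambda| over the shifted spectrum
= max(0, 2, 6, 10, 16, 16) = 16

16


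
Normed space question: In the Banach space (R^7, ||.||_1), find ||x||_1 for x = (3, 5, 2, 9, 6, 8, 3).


The l^1 norm equals the sum of absolute values of all components.
||x||_1 = 3 + 5 + 2 + 9 + 6 + 8 + 3
= 36

36.0000


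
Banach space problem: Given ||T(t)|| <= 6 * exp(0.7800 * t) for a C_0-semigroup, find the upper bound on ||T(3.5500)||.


||T(3.5500)|| <= 6 * exp(0.7800 * 3.5500)
= 6 * exp(2.7690)
= 6 * 15.9427
= 95.6561

95.6561


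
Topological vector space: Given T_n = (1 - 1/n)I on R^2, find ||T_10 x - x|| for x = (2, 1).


T_10 x - x = (1 - 1/10)x - x = -x/10
||x|| = sqrt(5) = 2.2361
||T_10 x - x|| = ||x||/10 = 2.2361/10 = 0.2236

0.2236


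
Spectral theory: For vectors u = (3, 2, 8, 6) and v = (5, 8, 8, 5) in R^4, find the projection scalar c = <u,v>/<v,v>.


Computing <u,v> = 3*5 + 2*8 + 8*8 + 6*5 = 125
Computing <v,v> = 5^2 + 8^2 + 8^2 + 5^2 = 178
Projection coefficient = 125/178 = 0.7022

0.7022


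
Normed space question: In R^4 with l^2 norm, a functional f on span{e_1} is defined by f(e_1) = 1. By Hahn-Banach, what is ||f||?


The norm of f is given by ||f|| = sup_{||x||=1} |f(x)|.
On span{e_1}, ||e_1|| = 1, so ||f|| = |f(e_1)| / ||e_1||
= |1| / 1 = 1.0000

1.0000


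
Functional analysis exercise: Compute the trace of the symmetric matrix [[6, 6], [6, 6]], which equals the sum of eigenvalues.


For a self-adjoint (symmetric) matrix, the eigenvalues are real.
The sum of eigenvalues equals the trace of the matrix.
trace = 6 + 6 = 12

12


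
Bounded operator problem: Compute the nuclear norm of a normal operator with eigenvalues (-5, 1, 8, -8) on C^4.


For a normal operator, singular values equal |eigenvalues|.
Trace norm = sum |lambda_i| = 5 + 1 + 8 + 8
= 22

22


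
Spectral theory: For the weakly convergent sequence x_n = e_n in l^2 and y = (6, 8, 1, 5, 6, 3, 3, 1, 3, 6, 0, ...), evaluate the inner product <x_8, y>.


x_8 = e_8 is the standard basis vector with 1 in position 8.
<x_8, y> = y_8 = 1
As n -> infinity, <x_n, y> -> 0, confirming weak convergence of (x_n) to 0.

1


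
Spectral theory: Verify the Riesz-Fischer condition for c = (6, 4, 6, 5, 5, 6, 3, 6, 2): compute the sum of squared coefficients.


sum |c_n|^2 = 6^2 + 4^2 + 6^2 + 5^2 + 5^2 + 6^2 + 3^2 + 6^2 + 2^2
= 36 + 16 + 36 + 25 + 25 + 36 + 9 + 36 + 4
= 223

223


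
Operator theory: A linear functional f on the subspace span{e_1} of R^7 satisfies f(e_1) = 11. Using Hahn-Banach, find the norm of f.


The norm of f is given by ||f|| = sup_{||x||=1} |f(x)|.
On span{e_1}, ||e_1|| = 1, so ||f|| = |f(e_1)| / ||e_1||
= |11| / 1 = 11.0000

11.0000


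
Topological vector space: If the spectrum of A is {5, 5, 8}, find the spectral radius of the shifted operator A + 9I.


Spectrum of A + 9I = {14, 14, 17}
Spectral radius = max |lambda| over the shifted spectrum
= max(14, 14, 17) = 17

17


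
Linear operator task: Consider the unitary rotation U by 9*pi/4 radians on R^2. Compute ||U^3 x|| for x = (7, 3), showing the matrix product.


U is a rotation by theta = 9*pi/4
U^3 = rotation by 3*theta = 27*pi/4 = 3*pi/4 (mod 2*pi)
cos(3*pi/4) = -0.7071, sin(3*pi/4) = 0.7071
U^3 x = (-0.7071 * 7 - 0.7071 * 3, 0.7071 * 7 + -0.7071 * 3)
= (-7.0711, 2.8284)
||U^3 x|| = sqrt((-7.0711)^2 + 2.8284^2) = sqrt(58.0000) = 7.6158

7.6158


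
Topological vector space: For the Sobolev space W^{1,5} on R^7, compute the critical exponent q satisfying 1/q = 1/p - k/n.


Using the Sobolev embedding formula: 1/q = 1/p - k/n
1/q = 1/5 - 1/7 = 2/35
q = 1/(2/35) = 35/2 = 17.5000

17.5000


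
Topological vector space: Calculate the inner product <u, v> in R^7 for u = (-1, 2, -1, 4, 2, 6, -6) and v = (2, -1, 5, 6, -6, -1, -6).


Computing the standard inner product <u, v> = sum u_i * v_i
= -1*2 + 2*-1 + -1*5 + 4*6 + 2*-6 + 6*-1 + -6*-6
= -2 + -2 + -5 + 24 + -12 + -6 + 36
= 33

33


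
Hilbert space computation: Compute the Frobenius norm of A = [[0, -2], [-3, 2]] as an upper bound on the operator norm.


||A||_F^2 = sum a_ij^2
= 0^2 + (-2)^2 + (-3)^2 + 2^2
= 0 + 4 + 9 + 4 = 17
||A||_F = sqrt(17) = 4.1231

4.1231


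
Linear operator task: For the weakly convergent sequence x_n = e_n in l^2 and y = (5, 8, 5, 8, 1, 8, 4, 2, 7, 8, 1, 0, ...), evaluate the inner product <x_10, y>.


x_10 = e_10 is the standard basis vector with 1 in position 10.
<x_10, y> = y_10 = 8
As n -> infinity, <x_n, y> -> 0, confirming weak convergence of (x_n) to 0.

8


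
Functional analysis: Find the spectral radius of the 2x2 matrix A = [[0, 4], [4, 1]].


For a 2x2 matrix, eigenvalues satisfy lambda^2 - (trace)*lambda + det = 0
trace = 0 + 1 = 1
det = 0*1 - 4*4 = -16
discriminant = 1^2 - 4*(-16) = 65
spectral radius = max |eigenvalue| = 4.5311

4.5311


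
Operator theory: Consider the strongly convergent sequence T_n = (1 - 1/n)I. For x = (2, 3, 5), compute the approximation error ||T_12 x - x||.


T_12 x - x = (1 - 1/12)x - x = -x/12
||x|| = sqrt(38) = 6.1644
||T_12 x - x|| = ||x||/12 = 6.1644/12 = 0.5137

0.5137


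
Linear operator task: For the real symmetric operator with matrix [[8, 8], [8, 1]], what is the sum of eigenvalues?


For a self-adjoint (symmetric) matrix, the eigenvalues are real.
The sum of eigenvalues equals the trace of the matrix.
trace = 8 + 1 = 9

9


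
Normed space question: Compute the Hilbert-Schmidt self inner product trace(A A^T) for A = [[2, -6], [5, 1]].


trace(A * A^T) = sum of squares of all entries
= 2^2 + (-6)^2 + 5^2 + 1^2
= 4 + 36 + 25 + 1
= 66

66


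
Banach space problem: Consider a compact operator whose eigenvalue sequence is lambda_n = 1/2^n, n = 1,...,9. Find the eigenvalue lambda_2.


The eigenvalue formula gives lambda_2 = 1/2^2
= 1/4
= 0.2500

0.2500


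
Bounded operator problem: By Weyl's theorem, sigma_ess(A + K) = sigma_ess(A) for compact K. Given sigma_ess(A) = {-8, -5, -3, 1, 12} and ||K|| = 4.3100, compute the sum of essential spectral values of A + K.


By Weyl's theorem, the essential spectrum is invariant under compact perturbations.
sigma_ess(A + K) = sigma_ess(A) = {-8, -5, -3, 1, 12}
Sum = -8 + -5 + -3 + 1 + 12 = -3

-3


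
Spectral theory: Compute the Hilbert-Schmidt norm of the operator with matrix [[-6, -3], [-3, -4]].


The Hilbert-Schmidt norm is sqrt(sum of squares of all entries).
Sum of squares = (-6)^2 + (-3)^2 + (-3)^2 + (-4)^2
= 36 + 9 + 9 + 16 = 70
||T||_HS = sqrt(70) = 8.3666

8.3666


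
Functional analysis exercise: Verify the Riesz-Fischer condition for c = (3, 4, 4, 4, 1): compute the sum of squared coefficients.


sum |c_n|^2 = 3^2 + 4^2 + 4^2 + 4^2 + 1^2
= 9 + 16 + 16 + 16 + 1
= 58

58


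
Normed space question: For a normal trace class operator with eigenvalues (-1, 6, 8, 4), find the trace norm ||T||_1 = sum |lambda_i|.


For a normal operator, singular values equal |eigenvalues|.
Trace norm = sum |lambda_i| = 1 + 6 + 8 + 4
= 19

19


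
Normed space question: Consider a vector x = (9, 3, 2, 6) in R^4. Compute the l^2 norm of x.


The l^2 norm = (sum |x_i|^2)^(1/2)
Sum of 2th powers = 81 + 9 + 4 + 36 = 130
||x||_2 = (130)^(1/2) = 11.4018

11.4018


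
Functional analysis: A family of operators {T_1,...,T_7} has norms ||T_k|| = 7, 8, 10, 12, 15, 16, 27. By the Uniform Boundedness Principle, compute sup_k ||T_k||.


By the Uniform Boundedness Principle, the supremum of norms is finite.
sup_k ||T_k|| = max(7, 8, 10, 12, 15, 16, 27) = 27

27


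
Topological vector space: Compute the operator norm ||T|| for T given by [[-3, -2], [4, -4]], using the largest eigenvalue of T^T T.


A^T A = [[25, -10], [-10, 20]]
trace(A^T A) = 45, det(A^T A) = 400
discriminant = 45^2 - 4*400 = 425
Largest eigenvalue of A^T A = (trace + sqrt(disc))/2 = 32.8078
||T|| = sqrt(32.8078) = 5.7278

5.7278


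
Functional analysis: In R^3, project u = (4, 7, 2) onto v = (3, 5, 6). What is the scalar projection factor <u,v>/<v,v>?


Computing <u,v> = 4*3 + 7*5 + 2*6 = 59
Computing <v,v> = 3^2 + 5^2 + 6^2 = 70
Projection coefficient = 59/70 = 0.8429

0.8429


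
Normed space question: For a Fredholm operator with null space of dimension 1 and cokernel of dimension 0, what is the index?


The Fredholm index is defined as ind(T) = dim(ker T) - dim(coker T)
= 1 - 0
= 1

1


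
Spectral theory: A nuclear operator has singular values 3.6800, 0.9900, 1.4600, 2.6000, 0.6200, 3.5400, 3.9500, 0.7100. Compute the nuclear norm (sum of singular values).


The nuclear norm is the sum of all singular values.
||T||_1 = 3.6800 + 0.9900 + 1.4600 + 2.6000 + 0.6200 + 3.5400 + 3.9500 + 0.7100
= 17.5500

17.5500


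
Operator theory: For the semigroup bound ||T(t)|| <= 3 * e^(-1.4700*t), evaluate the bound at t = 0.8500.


||T(0.8500)|| <= 3 * exp(-1.4700 * 0.8500)
= 3 * exp(-1.2495)
= 3 * 0.2866
= 0.8599

0.8599


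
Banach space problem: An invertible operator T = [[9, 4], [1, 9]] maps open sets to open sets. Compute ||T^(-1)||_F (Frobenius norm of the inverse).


det(T) = 9*9 - 4*1 = 77
T^(-1) = (1/77) * [[9, -4], [-1, 9]] = [[0.1169, -0.0519], [-0.0130, 0.1169]]
||T^(-1)||_F^2 = 0.1169^2 + (-0.0519)^2 + (-0.0130)^2 + 0.1169^2 = 0.0302
||T^(-1)||_F = sqrt(0.0302) = 0.1738

0.1738


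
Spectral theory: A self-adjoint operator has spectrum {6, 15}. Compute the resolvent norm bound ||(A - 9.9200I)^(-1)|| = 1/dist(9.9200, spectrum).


dist(9.9200, {6, 15}) = min(|9.9200 - 6|, |9.9200 - 15|)
= min(3.9200, 5.0800) = 3.9200
Resolvent bound = 1/3.9200 = 0.2551

0.2551


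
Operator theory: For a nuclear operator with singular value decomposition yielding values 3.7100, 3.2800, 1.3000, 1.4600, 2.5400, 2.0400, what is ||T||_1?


The nuclear norm is the sum of all singular values.
||T||_1 = 3.7100 + 3.2800 + 1.3000 + 1.4600 + 2.5400 + 2.0400
= 14.3300

14.3300


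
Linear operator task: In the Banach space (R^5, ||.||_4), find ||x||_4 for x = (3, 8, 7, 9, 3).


The l^4 norm = (sum |x_i|^4)^(1/4)
Sum of 4th powers = 81 + 4096 + 2401 + 6561 + 81 = 13220
||x||_4 = (13220)^(1/4) = 10.7228

10.7228


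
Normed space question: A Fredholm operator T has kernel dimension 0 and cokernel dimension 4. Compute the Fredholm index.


The Fredholm index is defined as ind(T) = dim(ker T) - dim(coker T)
= 0 - 4
= -4

-4


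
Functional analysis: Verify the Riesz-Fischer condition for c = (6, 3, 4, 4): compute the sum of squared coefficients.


sum |c_n|^2 = 6^2 + 3^2 + 4^2 + 4^2
= 36 + 9 + 16 + 16
= 77

77


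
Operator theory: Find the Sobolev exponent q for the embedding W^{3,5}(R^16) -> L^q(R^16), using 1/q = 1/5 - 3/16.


Using the Sobolev embedding formula: 1/q = 1/p - k/n
1/q = 1/5 - 3/16 = 1/80
q = 1/(1/80) = 80

80.0000


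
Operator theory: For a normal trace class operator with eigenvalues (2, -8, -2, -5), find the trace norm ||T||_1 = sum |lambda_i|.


For a normal operator, singular values equal |eigenvalues|.
Trace norm = sum |lambda_i| = 2 + 8 + 2 + 5
= 17

17


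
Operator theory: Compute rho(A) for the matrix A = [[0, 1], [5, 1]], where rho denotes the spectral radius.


For a 2x2 matrix, eigenvalues satisfy lambda^2 - (trace)*lambda + det = 0
trace = 0 + 1 = 1
det = 0*1 - 1*5 = -5
discriminant = 1^2 - 4*(-5) = 21
spectral radius = max |eigenvalue| = 2.7913

2.7913


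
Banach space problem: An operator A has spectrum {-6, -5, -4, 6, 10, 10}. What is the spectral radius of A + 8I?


Spectrum of A + 8I = {2, 3, 4, 14, 18, 18}
Spectral radius = max |lambda| over the shifted spectrum
= max(2, 3, 4, 14, 18, 18) = 18

18


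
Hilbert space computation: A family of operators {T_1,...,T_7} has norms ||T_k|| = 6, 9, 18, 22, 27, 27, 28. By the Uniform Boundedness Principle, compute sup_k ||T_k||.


By the Uniform Boundedness Principle, the supremum of norms is finite.
sup_k ||T_k|| = max(6, 9, 18, 22, 27, 27, 28) = 28

28
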